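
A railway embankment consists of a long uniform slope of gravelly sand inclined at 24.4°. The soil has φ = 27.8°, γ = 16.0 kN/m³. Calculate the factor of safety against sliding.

For a dry cohesionless infinite slope the factor of safety is FS = tanφ / tanβ.
FS = tan27.8° / tan24.4° = 0.5272 / 0.4536 = 1.162

FS = 1.16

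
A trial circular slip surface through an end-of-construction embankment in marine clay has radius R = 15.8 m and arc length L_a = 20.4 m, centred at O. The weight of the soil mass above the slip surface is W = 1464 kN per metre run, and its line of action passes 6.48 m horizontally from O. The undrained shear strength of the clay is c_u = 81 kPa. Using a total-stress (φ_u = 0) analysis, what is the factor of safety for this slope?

Taking moments about the centre O, the resisting moment is provided by the undrained shear strength acting along the arc:
M_R = c_u·L_a·R = 81·20.40·15.8 = 26107.9 kN·m/m
M_D = W·d = 1464·6.48 = 9486.7 kN·m/m
FS = M_R / M_D = 26107.9 / 9486.7 = 2.752

FS = 2.75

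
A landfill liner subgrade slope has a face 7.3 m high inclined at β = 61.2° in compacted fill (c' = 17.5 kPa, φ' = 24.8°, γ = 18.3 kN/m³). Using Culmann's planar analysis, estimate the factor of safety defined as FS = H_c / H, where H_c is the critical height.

FS = 2.14

H_c = (4c'/γ) · sinβ cosφ' / [1 − cos(β − φ')]
    = (4·17.5/18.3) · sin61.2°·cos24.8° / [1 − cos36.4°]
    = 3.825 · 0.7955 / 0.1951 = 15.60 m
FS = H_c / H = 15.60 / 7.3 = 2.136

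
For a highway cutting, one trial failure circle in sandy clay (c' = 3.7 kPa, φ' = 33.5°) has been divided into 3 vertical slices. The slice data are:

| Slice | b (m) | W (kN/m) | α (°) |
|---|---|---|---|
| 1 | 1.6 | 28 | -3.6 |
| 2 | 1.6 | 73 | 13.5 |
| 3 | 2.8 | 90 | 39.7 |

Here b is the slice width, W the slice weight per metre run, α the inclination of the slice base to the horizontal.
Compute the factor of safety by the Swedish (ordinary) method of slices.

FS = 1.88

Ordinary method of slices: FS = Σ[c'·Δl_i + (W_i cosα_i)·tanφ'] / Σ W_i sinα_i, with Δl_i = b_i / cosα_i.
Slice 1: Δl = 1.6/cos(-3.6°) = 1.603 m; N'_1 = 28·cos(-3.6°) = 27.9; c'Δl = 5.93; W sinα = -1.8
Slice 2: Δl = 1.6/cos13.5° = 1.645 m; N'_2 = 73·cos13.5° = 71.0; c'Δl = 6.09; W sinα = 17.0
Slice 3: Δl = 2.8/cos39.7° = 3.639 m; N'_3 = 90·cos39.7° = 69.2; c'Δl = 13.47; W sinα = 57.5
Σc'Δl = 25.5 kN/m; ΣN' = 168.2 kN/m; ΣW sinα = 72.8 kN/m
Resisting = 25.5 + 168.2·tan33.5° = 25.5 + 111.3 = 136.8 kN/m
FS = 136.8 / 72.8 = 1.880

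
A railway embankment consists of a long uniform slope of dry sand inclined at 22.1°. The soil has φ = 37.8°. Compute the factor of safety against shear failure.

For a dry cohesionless infinite slope the factor of safety is FS = tanφ / tanβ.
FS = tan37.8° / tan22.1° = 0.7757 / 0.4061 = 1.910

FS = 1.91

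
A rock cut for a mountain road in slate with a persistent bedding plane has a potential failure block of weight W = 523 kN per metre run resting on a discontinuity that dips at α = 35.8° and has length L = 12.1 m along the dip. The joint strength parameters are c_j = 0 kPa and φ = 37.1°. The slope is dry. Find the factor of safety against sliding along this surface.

Resolving the block weight along and normal to the plane and applying the Mohr–Coulomb strength on the joint:
N' = W cosα = 523·cos35.8° = 424.2 kN/m
Driving force T = W sinα = 523·sin35.8° = 305.9 kN/m
Resisting force R = c_j·L + N'·tanφ = 0·12.1 + 424.2·tan37.1° = 0.0 + 320.8 = 320.8 kN/m
FS = R / T = 320.8 / 305.9 = 1.049

FS = 1.05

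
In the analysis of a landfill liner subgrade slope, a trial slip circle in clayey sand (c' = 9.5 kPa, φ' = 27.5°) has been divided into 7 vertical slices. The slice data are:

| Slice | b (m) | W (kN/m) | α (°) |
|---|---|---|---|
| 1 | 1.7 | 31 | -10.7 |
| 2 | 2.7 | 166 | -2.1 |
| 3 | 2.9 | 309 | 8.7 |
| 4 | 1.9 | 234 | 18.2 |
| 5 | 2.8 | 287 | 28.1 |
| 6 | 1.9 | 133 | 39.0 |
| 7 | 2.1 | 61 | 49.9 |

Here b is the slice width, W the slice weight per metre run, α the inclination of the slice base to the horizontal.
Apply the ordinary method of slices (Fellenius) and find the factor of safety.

FS = 2.02

Ordinary method of slices: FS = Σ[c'·Δl_i + (W_i cosα_i)·tanφ'] / Σ W_i sinα_i, with Δl_i = b_i / cosα_i.
Slice 1: Δl = 1.7/cos(-10.7°) = 1.730 m; N'_1 = 31·cos(-10.7°) = 30.5; c'Δl = 16.44; W sinα = -5.8
Slice 2: Δl = 2.7/cos(-2.1°) = 2.702 m; N'_2 = 166·cos(-2.1°) = 165.9; c'Δl = 25.67; W sinα = -6.1
Slice 3: Δl = 2.9/cos8.7° = 2.934 m; N'_3 = 309·cos8.7° = 305.4; c'Δl = 27.87; W sinα = 46.7
Slice 4: Δl = 1.9/cos18.2° = 2.000 m; N'_4 = 234·cos18.2° = 222.3; c'Δl = 19.00; W sinα = 73.1
Slice 5: Δl = 2.8/cos28.1° = 3.174 m; N'_5 = 287·cos28.1° = 253.2; c'Δl = 30.15; W sinα = 135.2
Slice 6: Δl = 1.9/cos39.0° = 2.445 m; N'_6 = 133·cos39.0° = 103.4; c'Δl = 23.23; W sinα = 83.7
Slice 7: Δl = 2.1/cos49.9° = 3.260 m; N'_7 = 61·cos49.9° = 39.3; c'Δl = 30.97; W sinα = 46.7
Σc'Δl = 173.3 kN/m; ΣN' = 1119.9 kN/m; ΣW sinα = 373.5 kN/m
Resisting = 173.3 + 1119.9·tan27.5° = 173.3 + 583.0 = 756.3 kN/m
FS = 756.3 / 373.5 = 2.025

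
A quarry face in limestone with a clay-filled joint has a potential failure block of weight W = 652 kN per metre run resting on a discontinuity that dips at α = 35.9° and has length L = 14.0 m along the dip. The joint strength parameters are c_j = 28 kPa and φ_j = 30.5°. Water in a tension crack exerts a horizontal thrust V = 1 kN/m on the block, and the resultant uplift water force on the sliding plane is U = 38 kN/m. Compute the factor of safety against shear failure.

FS = 1.78

Resolving the block weight along and normal to the plane and applying the Mohr–Coulomb strength on the joint:
N' = W cosα − U − V sinα = 652·cos35.9° − 38 − 1·sin35.9° = 489.6 kN/m
Driving force T = W sinα + V cosα = 652·sin35.9° + 1·cos35.9° = 383.1 kN/m
Resisting force R = c_j·L + N'·tanφ_j = 28·14.0 + 489.6·tan30.5° = 392.0 + 288.4 = 680.4 kN/m
FS = R / T = 680.4 / 383.1 = 1.776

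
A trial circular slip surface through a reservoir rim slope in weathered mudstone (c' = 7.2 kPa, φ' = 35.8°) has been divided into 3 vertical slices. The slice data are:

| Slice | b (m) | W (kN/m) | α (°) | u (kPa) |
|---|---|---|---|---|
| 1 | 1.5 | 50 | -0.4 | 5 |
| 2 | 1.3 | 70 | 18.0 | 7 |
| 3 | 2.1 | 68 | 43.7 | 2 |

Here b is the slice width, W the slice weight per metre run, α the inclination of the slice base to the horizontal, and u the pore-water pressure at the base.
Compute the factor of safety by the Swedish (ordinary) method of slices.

Ordinary method of slices: FS = Σ[c'·Δl_i + (W_i cosα_i − u_i·Δl_i)·tanφ'] / Σ W_i sinα_i, with Δl_i = b_i / cosα_i.
Slice 1: Δl = 1.5/cos(-0.4°) = 1.500 m; N'_1 = 50·cos(-0.4°) − 5·1.500 = 42.5; c'Δl = 10.80; W sinα = -0.3
Slice 2: Δl = 1.3/cos18.0° = 1.367 m; N'_2 = 70·cos18.0° − 7·1.367 = 57.0; c'Δl = 9.84; W sinα = 21.6
Slice 3: Δl = 2.1/cos43.7° = 2.905 m; N'_3 = 68·cos43.7° − 2·2.905 = 43.4; c'Δl = 20.91; W sinα = 47.0
Σc'Δl = 41.6 kN/m; ΣN' = 142.9 kN/m; ΣW sinα = 68.3 kN/m
Resisting = 41.6 + 142.9·tan35.8° = 41.6 + 103.0 = 144.6 kN/m
FS = 144.6 / 68.3 = 2.118

FS = 2.12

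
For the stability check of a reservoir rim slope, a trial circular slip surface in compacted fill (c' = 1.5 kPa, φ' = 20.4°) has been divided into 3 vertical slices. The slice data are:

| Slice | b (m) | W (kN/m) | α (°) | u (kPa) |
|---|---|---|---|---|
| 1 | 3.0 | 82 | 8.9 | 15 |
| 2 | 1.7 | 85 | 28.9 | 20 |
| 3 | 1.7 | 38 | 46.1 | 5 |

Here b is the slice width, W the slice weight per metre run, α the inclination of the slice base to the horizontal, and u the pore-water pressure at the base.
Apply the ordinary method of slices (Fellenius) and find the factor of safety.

Ordinary method of slices: FS = Σ[c'·Δl_i + (W_i cosα_i − u_i·Δl_i)·tanφ'] / Σ W_i sinα_i, with Δl_i = b_i / cosα_i.
Slice 1: Δl = 3.0/cos8.9° = 3.037 m; N'_1 = 82·cos8.9° − 15·3.037 = 35.5; c'Δl = 4.55; W sinα = 12.7
Slice 2: Δl = 1.7/cos28.9° = 1.942 m; N'_2 = 85·cos28.9° − 20·1.942 = 35.6; c'Δl = 2.91; W sinα = 41.1
Slice 3: Δl = 1.7/cos46.1° = 2.452 m; N'_3 = 38·cos46.1° − 5·2.452 = 14.1; c'Δl = 3.68; W sinα = 27.4
Σc'Δl = 11.1 kN/m; ΣN' = 85.1 kN/m; ΣW sinα = 81.1 kN/m
Resisting = 11.1 + 85.1·tan20.4° = 11.1 + 31.7 = 42.8 kN/m
FS = 42.8 / 81.1 = 0.528

FS = 0.53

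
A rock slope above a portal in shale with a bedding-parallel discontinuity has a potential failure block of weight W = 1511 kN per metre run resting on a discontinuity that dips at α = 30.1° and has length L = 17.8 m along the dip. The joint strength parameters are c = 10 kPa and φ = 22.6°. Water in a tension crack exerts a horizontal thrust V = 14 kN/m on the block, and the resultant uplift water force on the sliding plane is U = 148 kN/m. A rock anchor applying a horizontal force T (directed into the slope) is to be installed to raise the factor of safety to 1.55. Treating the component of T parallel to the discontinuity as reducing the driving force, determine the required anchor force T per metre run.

Resolving forces along and normal to the sliding plane, with the horizontal anchor force T adding T·sinα to the effective normal force and T·cosα acting up the plane against the driving force:
FS = [cL + (W cosα − U − V sinα + T sinα) tanφ] / [W sinα + V cosα − T cosα]
Without the anchor: N' = 1152.2 kN/m, driving T_d = 769.9 kN/m, resisting R = 10·17.8 + 1152.2·tan22.6° = 657.6 kN/m, FS = 0.85.
Setting FS = 1.55 and solving for T:
1.55·(769.9 − T cos30.1°) = 657.6 + T sin30.1°·tan22.6°
T·(sin30.1°·tan22.6° + 1.55·cos30.1°) = 1.55·769.9 − 657.6
T·(0.5015·0.4163 + 1.55·0.8652) = 1193.3 − 657.6 = 535.7
T·1.5497 = 535.7
T = 345.7 kN/m

T = 346 kN/m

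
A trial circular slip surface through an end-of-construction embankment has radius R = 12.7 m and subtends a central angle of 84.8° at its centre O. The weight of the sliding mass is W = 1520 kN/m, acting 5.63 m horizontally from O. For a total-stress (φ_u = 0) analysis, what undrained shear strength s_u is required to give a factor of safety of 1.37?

FS = s_u·L_a·R / (W·d), so s_u = FS·W·d / (L_a·R).
Arc length L_a = R·θ = 12.7·(84.8°·π/180) = 12.7·1.4800 = 18.80 m
s_u = 1.37·1520·5.63 / (18.80·12.7) = 11723.9 / 238.72 = 49.11 kPa

s_u = 49.1 kPa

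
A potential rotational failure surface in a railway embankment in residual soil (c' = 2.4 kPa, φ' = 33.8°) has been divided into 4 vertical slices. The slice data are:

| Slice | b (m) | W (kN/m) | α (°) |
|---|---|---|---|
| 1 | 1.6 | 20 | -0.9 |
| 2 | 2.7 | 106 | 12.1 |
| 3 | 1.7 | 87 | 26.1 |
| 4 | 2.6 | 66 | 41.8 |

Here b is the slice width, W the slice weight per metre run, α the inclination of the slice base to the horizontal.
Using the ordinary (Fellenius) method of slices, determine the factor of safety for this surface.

FS = 1.84

Ordinary method of slices: FS = Σ[c'·Δl_i + (W_i cosα_i)·tanφ'] / Σ W_i sinα_i, with Δl_i = b_i / cosα_i.
Slice 1: Δl = 1.6/cos(-0.9°) = 1.600 m; N'_1 = 20·cos(-0.9°) = 20.0; c'Δl = 3.84; W sinα = -0.3
Slice 2: Δl = 2.7/cos12.1° = 2.761 m; N'_2 = 106·cos12.1° = 103.6; c'Δl = 6.63; W sinα = 22.2
Slice 3: Δl = 1.7/cos26.1° = 1.893 m; N'_3 = 87·cos26.1° = 78.1; c'Δl = 4.54; W sinα = 38.3
Slice 4: Δl = 2.6/cos41.8° = 3.488 m; N'_4 = 66·cos41.8° = 49.2; c'Δl = 8.37; W sinα = 44.0
Σc'Δl = 23.4 kN/m; ΣN' = 251.0 kN/m; ΣW sinα = 104.2 kN/m
Resisting = 23.4 + 251.0·tan33.8° = 23.4 + 168.0 = 191.4 kN/m
FS = 191.4 / 104.2 = 1.837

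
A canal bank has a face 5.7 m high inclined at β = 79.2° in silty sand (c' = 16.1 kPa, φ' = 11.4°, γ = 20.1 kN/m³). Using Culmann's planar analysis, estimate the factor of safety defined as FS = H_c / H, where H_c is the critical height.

FS = 0.87

H_c = (4c'/γ) · sinβ cosφ' / [1 − cos(β − φ')]
    = (4·16.1/20.1) · sin79.2°·cos11.4° / [1 − cos67.8°]
    = 3.204 · 0.9629 / 0.6222 = 4.96 m
FS = H_c / H = 4.96 / 5.7 = 0.870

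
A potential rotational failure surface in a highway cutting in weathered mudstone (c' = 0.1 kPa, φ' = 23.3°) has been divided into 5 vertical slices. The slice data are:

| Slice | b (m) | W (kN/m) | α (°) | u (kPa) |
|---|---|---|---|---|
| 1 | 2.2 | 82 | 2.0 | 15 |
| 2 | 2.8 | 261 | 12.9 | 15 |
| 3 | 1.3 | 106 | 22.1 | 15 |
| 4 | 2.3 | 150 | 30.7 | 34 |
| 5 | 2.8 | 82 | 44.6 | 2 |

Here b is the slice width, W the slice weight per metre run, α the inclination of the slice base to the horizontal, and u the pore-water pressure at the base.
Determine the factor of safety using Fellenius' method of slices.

FS = 0.79

Ordinary method of slices: FS = Σ[c'·Δl_i + (W_i cosα_i − u_i·Δl_i)·tanφ'] / Σ W_i sinα_i, with Δl_i = b_i / cosα_i.
Slice 1: Δl = 2.2/cos2.0° = 2.201 m; N'_1 = 82·cos2.0° − 15·2.201 = 48.9; c'Δl = 0.22; W sinα = 2.9
Slice 2: Δl = 2.8/cos12.9° = 2.872 m; N'_2 = 261·cos12.9° − 15·2.872 = 211.3; c'Δl = 0.29; W sinα = 58.3
Slice 3: Δl = 1.3/cos22.1° = 1.403 m; N'_3 = 106·cos22.1° − 15·1.403 = 77.2; c'Δl = 0.14; W sinα = 39.9
Slice 4: Δl = 2.3/cos30.7° = 2.675 m; N'_4 = 150·cos30.7° − 34·2.675 = 38.0; c'Δl = 0.27; W sinα = 76.6
Slice 5: Δl = 2.8/cos44.6° = 3.932 m; N'_5 = 82·cos44.6° − 2·3.932 = 50.5; c'Δl = 0.39; W sinα = 57.6
Σc'Δl = 1.3 kN/m; ΣN' = 426.0 kN/m; ΣW sinα = 235.2 kN/m
Resisting = 1.3 + 426.0·tan23.3° = 1.3 + 183.5 = 184.8 kN/m
FS = 184.8 / 235.2 = 0.786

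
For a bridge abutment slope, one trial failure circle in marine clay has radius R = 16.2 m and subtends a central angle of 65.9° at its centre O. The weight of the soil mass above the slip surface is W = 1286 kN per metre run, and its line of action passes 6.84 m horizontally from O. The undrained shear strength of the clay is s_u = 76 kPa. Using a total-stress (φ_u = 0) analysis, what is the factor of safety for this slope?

Taking moments about the centre O, the resisting moment is provided by the undrained shear strength acting along the arc:
Arc length L_a = R·θ = 16.2·(65.9°·π/180) = 16.2·1.1502 = 18.63 m
M_R = s_u·L_a·R = 76·18.63·16.2 = 22940.7 kN·m/m
M_D = W·d = 1286·6.84 = 8796.2 kN·m/m
FS = M_R / M_D = 22940.7 / 8796.2 = 2.608

FS = 2.61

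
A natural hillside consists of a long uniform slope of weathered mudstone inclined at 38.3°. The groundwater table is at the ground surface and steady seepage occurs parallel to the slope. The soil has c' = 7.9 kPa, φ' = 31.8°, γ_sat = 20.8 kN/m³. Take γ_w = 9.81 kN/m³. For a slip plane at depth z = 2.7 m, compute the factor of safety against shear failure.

FS = 0.70

With seepage parallel to the slope and the water table at the surface, the effective normal stress on the slip plane uses the buoyant unit weight γ' = γ_sat − γ_w while the driving shear stress uses γ_sat:
FS = [c' + γ' z cos²β tanφ'] / [γ_sat z sinβ cosβ]
γ' = 20.8 − 9.81 = 10.99 kN/m³
Numerator = 7.9 + 10.99·2.7·cos²38.3°·tan31.8° = 7.9 + 10.99·2.7·0.6159·0.6200 = 19.231 kPa
Denominator = 20.8·2.7·sin38.3°·cos38.3° = 20.8·2.7·0.6198·0.7848 = 27.316 kPa
FS = 19.231 / 27.316 = 0.704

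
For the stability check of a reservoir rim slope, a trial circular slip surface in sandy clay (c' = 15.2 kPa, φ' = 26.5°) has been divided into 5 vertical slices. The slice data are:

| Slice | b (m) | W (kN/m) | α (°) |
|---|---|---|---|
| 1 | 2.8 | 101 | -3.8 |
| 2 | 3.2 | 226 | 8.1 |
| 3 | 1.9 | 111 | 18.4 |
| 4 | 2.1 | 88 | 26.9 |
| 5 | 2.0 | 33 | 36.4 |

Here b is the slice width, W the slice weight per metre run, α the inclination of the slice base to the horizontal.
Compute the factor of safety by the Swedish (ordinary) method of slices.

FS = 3.87

Ordinary method of slices: FS = Σ[c'·Δl_i + (W_i cosα_i)·tanφ'] / Σ W_i sinα_i, with Δl_i = b_i / cosα_i.
Slice 1: Δl = 2.8/cos(-3.8°) = 2.806 m; N'_1 = 101·cos(-3.8°) = 100.8; c'Δl = 42.65; W sinα = -6.7
Slice 2: Δl = 3.2/cos8.1° = 3.232 m; N'_2 = 226·cos8.1° = 223.7; c'Δl = 49.13; W sinα = 31.8
Slice 3: Δl = 1.9/cos18.4° = 2.002 m; N'_3 = 111·cos18.4° = 105.3; c'Δl = 30.44; W sinα = 35.0
Slice 4: Δl = 2.1/cos26.9° = 2.355 m; N'_4 = 88·cos26.9° = 78.5; c'Δl = 35.79; W sinα = 39.8
Slice 5: Δl = 2.0/cos36.4° = 2.485 m; N'_5 = 33·cos36.4° = 26.6; c'Δl = 37.77; W sinα = 19.6
Σc'Δl = 195.8 kN/m; ΣN' = 534.9 kN/m; ΣW sinα = 119.6 kN/m
Resisting = 195.8 + 534.9·tan26.5° = 195.8 + 266.7 = 462.5 kN/m
FS = 462.5 / 119.6 = 3.867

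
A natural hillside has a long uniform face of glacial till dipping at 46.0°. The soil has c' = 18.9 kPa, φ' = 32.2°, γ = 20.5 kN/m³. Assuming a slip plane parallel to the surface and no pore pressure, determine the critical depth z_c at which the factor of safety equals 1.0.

z_c = 4.71 m

Setting FS = 1.00 in FS = [c' + γz cos²β tanφ'] / [γz sinβ cosβ] and solving for z:
z = c' / [γ cosβ (FS·sinβ − cosβ·tanφ')]
  = 18.9 / [20.5·cos46.0°·(1.00·sin46.0° − cos46.0°·tan32.2°)]
  = 18.9 / [20.5·0.6947·(1.00·0.7193 − 0.6947·0.6297)]
  = 18.9 / 4.0143 = 4.708 m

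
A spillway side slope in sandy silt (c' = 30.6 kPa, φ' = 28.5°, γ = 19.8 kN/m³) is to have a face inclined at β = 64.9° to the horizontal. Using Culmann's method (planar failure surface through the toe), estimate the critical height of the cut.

Culmann's analysis gives the critical failure plane at α_cr = (β + φ')/2 = (64.9 + 28.5)/2 = 46.7°, and the critical height
H_c = (4c'/γ) · sinβ cosφ' / [1 − cos(β − φ')]
    = (4·30.6/19.8) · sin64.9°·cos28.5° / [1 − cos(36.4°)]
    = 6.182 · 0.9056·0.8788 / [1 − 0.8049]
    = 6.182 · 0.7958 / 0.1951
    = 25.22 m

H_c = 25.22 m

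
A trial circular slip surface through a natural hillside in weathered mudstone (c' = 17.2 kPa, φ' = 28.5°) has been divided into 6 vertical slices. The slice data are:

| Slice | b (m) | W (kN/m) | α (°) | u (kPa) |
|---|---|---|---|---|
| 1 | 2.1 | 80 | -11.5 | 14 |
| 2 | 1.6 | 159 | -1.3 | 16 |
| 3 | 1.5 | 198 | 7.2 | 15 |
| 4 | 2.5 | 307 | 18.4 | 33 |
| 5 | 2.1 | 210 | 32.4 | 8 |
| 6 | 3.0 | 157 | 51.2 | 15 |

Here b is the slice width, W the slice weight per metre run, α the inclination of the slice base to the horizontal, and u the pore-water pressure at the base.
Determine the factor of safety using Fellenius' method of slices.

FS = 1.97

Ordinary method of slices: FS = Σ[c'·Δl_i + (W_i cosα_i − u_i·Δl_i)·tanφ'] / Σ W_i sinα_i, with Δl_i = b_i / cosα_i.
Slice 1: Δl = 2.1/cos(-11.5°) = 2.143 m; N'_1 = 80·cos(-11.5°) − 14·2.143 = 48.4; c'Δl = 36.86; W sinα = -15.9
Slice 2: Δl = 1.6/cos(-1.3°) = 1.600 m; N'_2 = 159·cos(-1.3°) − 16·1.600 = 133.4; c'Δl = 27.53; W sinα = -3.6
Slice 3: Δl = 1.5/cos7.2° = 1.512 m; N'_3 = 198·cos7.2° − 15·1.512 = 173.8; c'Δl = 26.01; W sinα = 24.8
Slice 4: Δl = 2.5/cos18.4° = 2.635 m; N'_4 = 307·cos18.4° − 33·2.635 = 204.4; c'Δl = 45.32; W sinα = 96.9
Slice 5: Δl = 2.1/cos32.4° = 2.487 m; N'_5 = 210·cos32.4° − 8·2.487 = 157.4; c'Δl = 42.78; W sinα = 112.5
Slice 6: Δl = 3.0/cos51.2° = 4.788 m; N'_6 = 157·cos51.2° − 15·4.788 = 26.6; c'Δl = 82.35; W sinα = 122.4
Σc'Δl = 260.8 kN/m; ΣN' = 743.8 kN/m; ΣW sinα = 337.0 kN/m
Resisting = 260.8 + 743.8·tan28.5° = 260.8 + 403.9 = 664.7 kN/m
FS = 664.7 / 337.0 = 1.972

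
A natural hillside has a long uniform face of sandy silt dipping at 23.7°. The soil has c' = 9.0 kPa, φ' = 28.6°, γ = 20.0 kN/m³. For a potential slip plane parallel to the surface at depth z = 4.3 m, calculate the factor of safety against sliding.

FS = 1.53

For an infinite slope with a slip plane parallel to the surface (no pore pressure): FS = [c' + γz cos²β tanφ'] / [γz sinβ cosβ].
γz = 20.0·4.3 = 86.00 kN/m²
Numerator = 9.0 + 86.00·cos²23.7°·tan28.6° = 9.0 + 86.00·0.8384·0.5452 = 48.313 kPa
Denominator = 86.00·sin23.7°·cos23.7° = 86.00·0.4019·0.9157 = 31.652 kPa
FS = 48.313 / 31.652 = 1.526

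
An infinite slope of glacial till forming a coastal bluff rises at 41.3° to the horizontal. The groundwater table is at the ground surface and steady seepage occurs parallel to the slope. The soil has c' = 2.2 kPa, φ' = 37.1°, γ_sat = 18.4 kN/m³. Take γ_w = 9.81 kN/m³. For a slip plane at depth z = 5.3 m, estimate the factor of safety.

With seepage parallel to the slope and the water table at the surface, the effective normal stress on the slip plane uses the buoyant unit weight γ' = γ_sat − γ_w while the driving shear stress uses γ_sat:
FS = [c' + γ' z cos²β tanφ'] / [γ_sat z sinβ cosβ]
γ' = 18.4 − 9.81 = 8.59 kN/m³
Numerator = 2.2 + 8.59·5.3·cos²41.3°·tan37.1° = 2.2 + 8.59·5.3·0.5644·0.7563 = 21.633 kPa
Denominator = 18.4·5.3·sin41.3°·cos41.3° = 18.4·5.3·0.6600·0.7513 = 48.354 kPa
FS = 21.633 / 48.354 = 0.447

FS = 0.45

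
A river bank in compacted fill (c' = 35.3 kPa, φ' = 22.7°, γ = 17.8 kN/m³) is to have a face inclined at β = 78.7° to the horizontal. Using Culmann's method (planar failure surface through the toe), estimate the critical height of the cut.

Culmann's analysis gives the critical failure plane at α_cr = (β + φ')/2 = (78.7 + 22.7)/2 = 50.7°, and the critical height
H_c = (4c'/γ) · sinβ cosφ' / [1 − cos(β − φ')]
    = (4·35.3/17.8) · sin78.7°·cos22.7° / [1 − cos(56.0°)]
    = 7.933 · 0.9806·0.9225 / [1 − 0.5592]
    = 7.933 · 0.9047 / 0.4408
    = 16.28 m

H_c = 16.28 m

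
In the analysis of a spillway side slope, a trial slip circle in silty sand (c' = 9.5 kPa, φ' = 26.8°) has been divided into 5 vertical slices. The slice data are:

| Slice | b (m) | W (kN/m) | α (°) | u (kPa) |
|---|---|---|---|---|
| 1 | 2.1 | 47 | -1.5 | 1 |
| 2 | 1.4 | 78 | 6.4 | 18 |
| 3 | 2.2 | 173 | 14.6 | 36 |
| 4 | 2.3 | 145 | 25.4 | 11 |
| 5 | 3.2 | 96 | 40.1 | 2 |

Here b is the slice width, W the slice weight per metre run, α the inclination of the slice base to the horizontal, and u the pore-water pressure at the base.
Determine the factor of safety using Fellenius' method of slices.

Ordinary method of slices: FS = Σ[c'·Δl_i + (W_i cosα_i − u_i·Δl_i)·tanφ'] / Σ W_i sinα_i, with Δl_i = b_i / cosα_i.
Slice 1: Δl = 2.1/cos(-1.5°) = 2.101 m; N'_1 = 47·cos(-1.5°) − 1·2.101 = 44.9; c'Δl = 19.96; W sinα = -1.2
Slice 2: Δl = 1.4/cos6.4° = 1.409 m; N'_2 = 78·cos6.4° − 18·1.409 = 52.2; c'Δl = 13.38; W sinα = 8.7
Slice 3: Δl = 2.2/cos14.6° = 2.273 m; N'_3 = 173·cos14.6° − 36·2.273 = 85.6; c'Δl = 21.60; W sinα = 43.6
Slice 4: Δl = 2.3/cos25.4° = 2.546 m; N'_4 = 145·cos25.4° − 11·2.546 = 103.0; c'Δl = 24.19; W sinα = 62.2
Slice 5: Δl = 3.2/cos40.1° = 4.183 m; N'_5 = 96·cos40.1° − 2·4.183 = 65.1; c'Δl = 39.74; W sinα = 61.8
Σc'Δl = 118.9 kN/m; ΣN' = 350.7 kN/m; ΣW sinα = 175.1 kN/m
Resisting = 118.9 + 350.7·tan26.8° = 118.9 + 177.1 = 296.0 kN/m
FS = 296.0 / 175.1 = 1.690

FS = 1.69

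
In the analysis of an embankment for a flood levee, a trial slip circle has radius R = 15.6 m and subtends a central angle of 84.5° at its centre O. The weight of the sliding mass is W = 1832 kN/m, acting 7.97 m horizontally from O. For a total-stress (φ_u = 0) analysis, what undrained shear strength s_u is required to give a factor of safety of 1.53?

FS = s_u·L_a·R / (W·d), so s_u = FS·W·d / (L_a·R).
Arc length L_a = R·θ = 15.6·(84.5°·π/180) = 15.6·1.4748 = 23.01 m
s_u = 1.53·1832·7.97 / (23.01·15.6) = 22339.6 / 358.91 = 62.24 kPa

s_u = 62.2 kPa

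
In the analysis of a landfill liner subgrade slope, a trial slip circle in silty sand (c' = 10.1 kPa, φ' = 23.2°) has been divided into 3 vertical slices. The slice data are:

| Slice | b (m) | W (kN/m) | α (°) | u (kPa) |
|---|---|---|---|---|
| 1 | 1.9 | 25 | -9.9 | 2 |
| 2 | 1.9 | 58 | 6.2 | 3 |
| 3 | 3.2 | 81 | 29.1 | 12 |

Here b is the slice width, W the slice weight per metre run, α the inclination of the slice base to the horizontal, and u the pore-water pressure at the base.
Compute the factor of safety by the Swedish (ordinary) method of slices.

FS = 2.86

Ordinary method of slices: FS = Σ[c'·Δl_i + (W_i cosα_i − u_i·Δl_i)·tanφ'] / Σ W_i sinα_i, with Δl_i = b_i / cosα_i.
Slice 1: Δl = 1.9/cos(-9.9°) = 1.929 m; N'_1 = 25·cos(-9.9°) − 2·1.929 = 20.8; c'Δl = 19.48; W sinα = -4.3
Slice 2: Δl = 1.9/cos6.2° = 1.911 m; N'_2 = 58·cos6.2° − 3·1.911 = 51.9; c'Δl = 19.30; W sinα = 6.3
Slice 3: Δl = 3.2/cos29.1° = 3.662 m; N'_3 = 81·cos29.1° − 12·3.662 = 26.8; c'Δl = 36.99; W sinα = 39.4
Σc'Δl = 75.8 kN/m; ΣN' = 99.5 kN/m; ΣW sinα = 41.4 kN/m
Resisting = 75.8 + 99.5·tan23.2° = 75.8 + 42.7 = 118.4 kN/m
FS = 118.4 / 41.4 = 2.863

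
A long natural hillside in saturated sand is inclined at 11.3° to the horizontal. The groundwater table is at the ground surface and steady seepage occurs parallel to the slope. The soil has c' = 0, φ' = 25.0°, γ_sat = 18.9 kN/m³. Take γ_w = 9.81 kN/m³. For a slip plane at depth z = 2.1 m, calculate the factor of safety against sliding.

With seepage parallel to the slope and the water table at the surface, the effective normal stress on the slip plane uses the buoyant unit weight γ' = γ_sat − γ_w while the driving shear stress uses γ_sat:
FS = [c' + γ' z cos²β tanφ'] / [γ_sat z sinβ cosβ]
(For c' = 0 this reduces to FS = (γ'/γ_sat)·tanφ'/tanβ.)
γ' = 18.9 − 9.81 = 9.09 kN/m³
Numerator = 0.0 + 9.09·2.1·cos²11.3°·tan25.0° = 0.0 + 9.09·2.1·0.9616·0.4663 = 8.560 kPa
Denominator = 18.9·2.1·sin11.3°·cos11.3° = 18.9·2.1·0.1959·0.9806 = 7.626 kPa
FS = 8.560 / 7.626 = 1.122

FS = 1.12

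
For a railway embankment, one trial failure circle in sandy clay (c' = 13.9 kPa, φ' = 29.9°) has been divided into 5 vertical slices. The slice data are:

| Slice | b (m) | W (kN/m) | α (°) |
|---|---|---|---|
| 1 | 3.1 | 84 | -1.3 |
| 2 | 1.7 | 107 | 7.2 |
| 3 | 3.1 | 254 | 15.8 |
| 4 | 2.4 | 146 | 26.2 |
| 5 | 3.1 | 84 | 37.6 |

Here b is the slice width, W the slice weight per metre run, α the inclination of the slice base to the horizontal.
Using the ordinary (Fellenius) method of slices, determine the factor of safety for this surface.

FS = 2.89

Ordinary method of slices: FS = Σ[c'·Δl_i + (W_i cosα_i)·tanφ'] / Σ W_i sinα_i, with Δl_i = b_i / cosα_i.
Slice 1: Δl = 3.1/cos(-1.3°) = 3.101 m; N'_1 = 84·cos(-1.3°) = 84.0; c'Δl = 43.10; W sinα = -1.9
Slice 2: Δl = 1.7/cos7.2° = 1.714 m; N'_2 = 107·cos7.2° = 106.2; c'Δl = 23.82; W sinα = 13.4
Slice 3: Δl = 3.1/cos15.8° = 3.222 m; N'_3 = 254·cos15.8° = 244.4; c'Δl = 44.78; W sinα = 69.2
Slice 4: Δl = 2.4/cos26.2° = 2.675 m; N'_4 = 146·cos26.2° = 131.0; c'Δl = 37.18; W sinα = 64.5
Slice 5: Δl = 3.1/cos37.6° = 3.913 m; N'_5 = 84·cos37.6° = 66.6; c'Δl = 54.39; W sinα = 51.3
Σc'Δl = 203.3 kN/m; ΣN' = 632.1 kN/m; ΣW sinα = 196.4 kN/m
Resisting = 203.3 + 632.1·tan29.9° = 203.3 + 363.5 = 566.7 kN/m
FS = 566.7 / 196.4 = 2.886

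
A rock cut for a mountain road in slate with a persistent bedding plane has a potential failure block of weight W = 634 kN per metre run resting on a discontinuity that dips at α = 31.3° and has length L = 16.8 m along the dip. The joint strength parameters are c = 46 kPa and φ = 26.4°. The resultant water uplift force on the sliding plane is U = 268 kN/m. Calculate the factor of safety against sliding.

Resolving the block weight along and normal to the plane and applying the Mohr–Coulomb strength on the joint:
N' = W cosα − U = 634·cos31.3° − 268 = 273.7 kN/m
Driving force T = W sinα = 634·sin31.3° = 329.4 kN/m
Resisting force R = c·L + N'·tanφ = 46·16.8 + 273.7·tan26.4° = 772.8 + 135.9 = 908.7 kN/m
FS = R / T = 908.7 / 329.4 = 2.759

FS = 2.76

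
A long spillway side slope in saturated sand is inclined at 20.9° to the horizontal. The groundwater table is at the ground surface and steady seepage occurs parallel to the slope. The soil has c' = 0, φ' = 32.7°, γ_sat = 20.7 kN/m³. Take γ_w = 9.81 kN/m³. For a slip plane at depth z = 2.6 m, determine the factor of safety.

With seepage parallel to the slope and the water table at the surface, the effective normal stress on the slip plane uses the buoyant unit weight γ' = γ_sat − γ_w while the driving shear stress uses γ_sat:
FS = [c' + γ' z cos²β tanφ'] / [γ_sat z sinβ cosβ]
(For c' = 0 this reduces to FS = (γ'/γ_sat)·tanφ'/tanβ.)
γ' = 20.7 − 9.81 = 10.89 kN/m³
Numerator = 0.0 + 10.89·2.6·cos²20.9°·tan32.7° = 0.0 + 10.89·2.6·0.8727·0.6420 = 15.864 kPa
Denominator = 20.7·2.6·sin20.9°·cos20.9° = 20.7·2.6·0.3567·0.9342 = 17.936 kPa
FS = 15.864 / 17.936 = 0.884

FS = 0.88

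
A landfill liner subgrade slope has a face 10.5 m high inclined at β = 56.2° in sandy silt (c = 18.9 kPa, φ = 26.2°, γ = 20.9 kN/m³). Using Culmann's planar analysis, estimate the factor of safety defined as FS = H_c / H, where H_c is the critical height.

H_c = (4c/γ) · sinβ cosφ / [1 − cos(β − φ)]
    = (4·18.9/20.9) · sin56.2°·cos26.2° / [1 − cos30.0°]
    = 3.617 · 0.7456 / 0.1340 = 20.13 m
FS = H_c / H = 20.13 / 10.5 = 1.917

FS = 1.92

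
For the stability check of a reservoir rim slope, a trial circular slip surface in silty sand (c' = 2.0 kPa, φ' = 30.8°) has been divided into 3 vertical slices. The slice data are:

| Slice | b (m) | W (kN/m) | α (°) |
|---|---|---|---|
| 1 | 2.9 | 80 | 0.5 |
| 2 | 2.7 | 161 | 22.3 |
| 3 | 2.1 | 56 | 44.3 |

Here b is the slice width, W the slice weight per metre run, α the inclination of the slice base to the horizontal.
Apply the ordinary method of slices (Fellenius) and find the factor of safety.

Ordinary method of slices: FS = Σ[c'·Δl_i + (W_i cosα_i)·tanφ'] / Σ W_i sinα_i, with Δl_i = b_i / cosα_i.
Slice 1: Δl = 2.9/cos0.5° = 2.900 m; N'_1 = 80·cos0.5° = 80.0; c'Δl = 5.80; W sinα = 0.7
Slice 2: Δl = 2.7/cos22.3° = 2.918 m; N'_2 = 161·cos22.3° = 149.0; c'Δl = 5.84; W sinα = 61.1
Slice 3: Δl = 2.1/cos44.3° = 2.934 m; N'_3 = 56·cos44.3° = 40.1; c'Δl = 5.87; W sinα = 39.1
Σc'Δl = 17.5 kN/m; ΣN' = 269.0 kN/m; ΣW sinα = 100.9 kN/m
Resisting = 17.5 + 269.0·tan30.8° = 17.5 + 160.4 = 177.9 kN/m
FS = 177.9 / 100.9 = 1.763

FS = 1.76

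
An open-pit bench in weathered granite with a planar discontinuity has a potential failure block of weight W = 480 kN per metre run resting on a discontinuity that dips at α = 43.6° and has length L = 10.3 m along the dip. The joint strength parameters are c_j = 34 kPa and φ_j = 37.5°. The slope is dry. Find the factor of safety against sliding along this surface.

Resolving the block weight along and normal to the plane and applying the Mohr–Coulomb strength on the joint:
N' = W cosα = 480·cos43.6° = 347.6 kN/m
Driving force T = W sinα = 480·sin43.6° = 331.0 kN/m
Resisting force R = c_j·L + N'·tanφ_j = 34·10.3 + 347.6·tan37.5° = 350.2 + 266.7 = 616.9 kN/m
FS = R / T = 616.9 / 331.0 = 1.864

FS = 1.86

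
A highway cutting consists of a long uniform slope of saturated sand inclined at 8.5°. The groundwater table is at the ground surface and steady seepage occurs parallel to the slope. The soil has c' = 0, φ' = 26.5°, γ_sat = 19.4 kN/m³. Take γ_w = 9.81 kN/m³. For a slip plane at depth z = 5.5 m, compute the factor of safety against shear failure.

With seepage parallel to the slope and the water table at the surface, the effective normal stress on the slip plane uses the buoyant unit weight γ' = γ_sat − γ_w while the driving shear stress uses γ_sat:
FS = [c' + γ' z cos²β tanφ'] / [γ_sat z sinβ cosβ]
(For c' = 0 this reduces to FS = (γ'/γ_sat)·tanφ'/tanβ.)
γ' = 19.4 − 9.81 = 9.59 kN/m³
Numerator = 0.0 + 9.59·5.5·cos²8.5°·tan26.5° = 0.0 + 9.59·5.5·0.9782·0.4986 = 25.723 kPa
Denominator = 19.4·5.5·sin8.5°·cos8.5° = 19.4·5.5·0.1478·0.9890 = 15.598 kPa
FS = 25.723 / 15.598 = 1.649

FS = 1.65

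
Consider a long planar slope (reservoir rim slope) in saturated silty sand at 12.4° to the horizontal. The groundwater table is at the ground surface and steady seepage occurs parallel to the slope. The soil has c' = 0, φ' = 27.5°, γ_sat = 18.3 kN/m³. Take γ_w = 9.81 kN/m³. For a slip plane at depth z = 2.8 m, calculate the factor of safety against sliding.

FS = 1.10

With seepage parallel to the slope and the water table at the surface, the effective normal stress on the slip plane uses the buoyant unit weight γ' = γ_sat − γ_w while the driving shear stress uses γ_sat:
FS = [c' + γ' z cos²β tanφ'] / [γ_sat z sinβ cosβ]
(For c' = 0 this reduces to FS = (γ'/γ_sat)·tanφ'/tanβ.)
γ' = 18.3 − 9.81 = 8.49 kN/m³
Numerator = 0.0 + 8.49·2.8·cos²12.4°·tan27.5° = 0.0 + 8.49·2.8·0.9539·0.5206 = 11.804 kPa
Denominator = 18.3·2.8·sin12.4°·cos12.4° = 18.3·2.8·0.2147·0.9767 = 10.746 kPa
FS = 11.804 / 10.746 = 1.098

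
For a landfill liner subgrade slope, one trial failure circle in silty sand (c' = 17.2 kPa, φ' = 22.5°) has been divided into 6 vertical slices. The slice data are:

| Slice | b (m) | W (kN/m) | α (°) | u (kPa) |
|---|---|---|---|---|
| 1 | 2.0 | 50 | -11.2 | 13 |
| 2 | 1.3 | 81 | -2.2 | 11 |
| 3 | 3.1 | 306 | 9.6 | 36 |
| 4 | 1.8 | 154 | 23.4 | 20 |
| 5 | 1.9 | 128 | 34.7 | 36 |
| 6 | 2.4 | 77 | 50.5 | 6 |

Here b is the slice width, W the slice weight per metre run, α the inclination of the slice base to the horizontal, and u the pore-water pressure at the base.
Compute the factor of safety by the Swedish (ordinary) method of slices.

Ordinary method of slices: FS = Σ[c'·Δl_i + (W_i cosα_i − u_i·Δl_i)·tanφ'] / Σ W_i sinα_i, with Δl_i = b_i / cosα_i.
Slice 1: Δl = 2.0/cos(-11.2°) = 2.039 m; N'_1 = 50·cos(-11.2°) − 13·2.039 = 22.5; c'Δl = 35.07; W sinα = -9.7
Slice 2: Δl = 1.3/cos(-2.2°) = 1.301 m; N'_2 = 81·cos(-2.2°) − 11·1.301 = 66.6; c'Δl = 22.38; W sinα = -3.1
Slice 3: Δl = 3.1/cos9.6° = 3.144 m; N'_3 = 306·cos9.6° − 36·3.144 = 188.5; c'Δl = 54.08; W sinα = 51.0
Slice 4: Δl = 1.8/cos23.4° = 1.961 m; N'_4 = 154·cos23.4° − 20·1.961 = 102.1; c'Δl = 33.73; W sinα = 61.2
Slice 5: Δl = 1.9/cos34.7° = 2.311 m; N'_5 = 128·cos34.7° − 36·2.311 = 22.0; c'Δl = 39.75; W sinα = 72.9
Slice 6: Δl = 2.4/cos50.5° = 3.773 m; N'_6 = 77·cos50.5° − 6·3.773 = 26.3; c'Δl = 64.90; W sinα = 59.4
Σc'Δl = 249.9 kN/m; ΣN' = 428.2 kN/m; ΣW sinα = 231.7 kN/m
Resisting = 249.9 + 428.2·tan22.5° = 249.9 + 177.4 = 427.3 kN/m
FS = 427.3 / 231.7 = 1.844

FS = 1.84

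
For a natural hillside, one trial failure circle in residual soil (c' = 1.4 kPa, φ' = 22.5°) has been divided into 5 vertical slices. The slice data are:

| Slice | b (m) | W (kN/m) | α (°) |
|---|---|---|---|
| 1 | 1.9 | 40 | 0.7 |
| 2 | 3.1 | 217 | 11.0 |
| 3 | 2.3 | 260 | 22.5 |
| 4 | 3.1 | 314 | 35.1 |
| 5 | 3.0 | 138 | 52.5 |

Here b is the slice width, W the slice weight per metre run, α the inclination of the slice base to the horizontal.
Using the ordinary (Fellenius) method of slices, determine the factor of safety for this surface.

Ordinary method of slices: FS = Σ[c'·Δl_i + (W_i cosα_i)·tanφ'] / Σ W_i sinα_i, with Δl_i = b_i / cosα_i.
Slice 1: Δl = 1.9/cos0.7° = 1.900 m; N'_1 = 40·cos0.7° = 40.0; c'Δl = 2.66; W sinα = 0.5
Slice 2: Δl = 3.1/cos11.0° = 3.158 m; N'_2 = 217·cos11.0° = 213.0; c'Δl = 4.42; W sinα = 41.4
Slice 3: Δl = 2.3/cos22.5° = 2.490 m; N'_3 = 260·cos22.5° = 240.2; c'Δl = 3.49; W sinα = 99.5
Slice 4: Δl = 3.1/cos35.1° = 3.789 m; N'_4 = 314·cos35.1° = 256.9; c'Δl = 5.30; W sinα = 180.6
Slice 5: Δl = 3.0/cos52.5° = 4.928 m; N'_5 = 138·cos52.5° = 84.0; c'Δl = 6.90; W sinα = 109.5
Σc'Δl = 22.8 kN/m; ΣN' = 834.1 kN/m; ΣW sinα = 431.4 kN/m
Resisting = 22.8 + 834.1·tan22.5° = 22.8 + 345.5 = 368.3 kN/m
FS = 368.3 / 431.4 = 0.854

FS = 0.85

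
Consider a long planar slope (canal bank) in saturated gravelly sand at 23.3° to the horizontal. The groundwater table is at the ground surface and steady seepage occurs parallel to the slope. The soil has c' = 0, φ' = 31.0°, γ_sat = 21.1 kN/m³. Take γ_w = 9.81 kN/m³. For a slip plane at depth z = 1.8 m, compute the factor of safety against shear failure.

FS = 0.75

With seepage parallel to the slope and the water table at the surface, the effective normal stress on the slip plane uses the buoyant unit weight γ' = γ_sat − γ_w while the driving shear stress uses γ_sat:
FS = [c' + γ' z cos²β tanφ'] / [γ_sat z sinβ cosβ]
(For c' = 0 this reduces to FS = (γ'/γ_sat)·tanφ'/tanβ.)
γ' = 21.1 − 9.81 = 11.29 kN/m³
Numerator = 0.0 + 11.29·1.8·cos²23.3°·tan31.0° = 0.0 + 11.29·1.8·0.8435·0.6009 = 10.300 kPa
Denominator = 21.1·1.8·sin23.3°·cos23.3° = 21.1·1.8·0.3955·0.9184 = 13.798 kPa
FS = 10.300 / 13.798 = 0.747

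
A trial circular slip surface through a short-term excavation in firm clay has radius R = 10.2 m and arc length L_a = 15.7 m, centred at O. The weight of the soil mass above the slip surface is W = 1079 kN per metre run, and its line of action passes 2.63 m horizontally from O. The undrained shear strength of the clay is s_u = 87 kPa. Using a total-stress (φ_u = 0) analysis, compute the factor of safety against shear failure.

Taking moments about the centre O, the resisting moment is provided by the undrained shear strength acting along the arc:
M_R = s_u·L_a·R = 87·15.70·10.2 = 13932.2 kN·m/m
M_D = W·d = 1079·2.63 = 2837.8 kN·m/m
FS = M_R / M_D = 13932.2 / 2837.8 = 4.910

FS = 4.91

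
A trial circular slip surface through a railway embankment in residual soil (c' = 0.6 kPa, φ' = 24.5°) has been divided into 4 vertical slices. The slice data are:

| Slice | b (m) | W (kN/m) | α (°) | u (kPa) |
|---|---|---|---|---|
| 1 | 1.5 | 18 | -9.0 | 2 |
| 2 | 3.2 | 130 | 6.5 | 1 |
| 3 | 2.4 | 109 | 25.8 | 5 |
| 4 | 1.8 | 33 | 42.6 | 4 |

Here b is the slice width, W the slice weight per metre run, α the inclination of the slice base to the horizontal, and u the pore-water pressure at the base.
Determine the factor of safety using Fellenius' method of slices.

Ordinary method of slices: FS = Σ[c'·Δl_i + (W_i cosα_i − u_i·Δl_i)·tanφ'] / Σ W_i sinα_i, with Δl_i = b_i / cosα_i.
Slice 1: Δl = 1.5/cos(-9.0°) = 1.519 m; N'_1 = 18·cos(-9.0°) − 2·1.519 = 14.7; c'Δl = 0.91; W sinα = -2.8
Slice 2: Δl = 3.2/cos6.5° = 3.221 m; N'_2 = 130·cos6.5° − 1·3.221 = 125.9; c'Δl = 1.93; W sinα = 14.7
Slice 3: Δl = 2.4/cos25.8° = 2.666 m; N'_3 = 109·cos25.8° − 5·2.666 = 84.8; c'Δl = 1.60; W sinα = 47.4
Slice 4: Δl = 1.8/cos42.6° = 2.445 m; N'_4 = 33·cos42.6° − 4·2.445 = 14.5; c'Δl = 1.47; W sinα = 22.3
Σc'Δl = 5.9 kN/m; ΣN' = 240.0 kN/m; ΣW sinα = 81.7 kN/m
Resisting = 5.9 + 240.0·tan24.5° = 5.9 + 109.4 = 115.3 kN/m
FS = 115.3 / 81.7 = 1.411

FS = 1.41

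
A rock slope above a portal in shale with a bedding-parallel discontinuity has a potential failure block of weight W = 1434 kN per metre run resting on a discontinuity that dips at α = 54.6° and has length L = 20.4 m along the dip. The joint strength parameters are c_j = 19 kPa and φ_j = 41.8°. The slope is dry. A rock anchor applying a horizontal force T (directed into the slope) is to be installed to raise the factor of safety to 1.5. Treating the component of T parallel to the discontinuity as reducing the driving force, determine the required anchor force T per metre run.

T = 390 kN/m

Resolving forces along and normal to the sliding plane, with the horizontal anchor force T adding T·sinα to the effective normal force and T·cosα acting up the plane against the driving force:
FS = [c_jL + (W cosα + T sinα) tanφ_j] / [W sinα − T cosα]
Without the anchor: N' = 830.7 kN/m, driving T_d = 1168.9 kN/m, resisting R = 19·20.4 + 830.7·tan41.8° = 1130.3 kN/m, FS = 0.97.
Setting FS = 1.5 and solving for T:
1.5·(1168.9 − T cos54.6°) = 1130.3 + T sin54.6°·tan41.8°
T·(sin54.6°·tan41.8° + 1.5·cos54.6°) = 1.5·1168.9 − 1130.3
T·(0.8151·0.8941 + 1.5·0.5793) = 1753.3 − 1130.3 = 623.0
T·1.5977 = 623.0
T = 389.9 kN/m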